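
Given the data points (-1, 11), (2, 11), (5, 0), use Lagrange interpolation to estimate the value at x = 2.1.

Lagrange interpolation formula:
P(x) = Σ yᵢ × Lᵢ(x)
where Lᵢ(x) = Π_{j≠i} (x - xⱼ)/(xᵢ - xⱼ)

L_0(2.1) = (2.1 - 2)/(-1 - 2) × (2.1 - 5)/(-1 - 5) = -0.016111
L_1(2.1) = (2.1 - (-1))/(2 - (-1)) × (2.1 - 5)/(2 - 5) = 0.998889
L_2(2.1) = (2.1 - (-1))/(5 - (-1)) × (2.1 - 2)/(5 - 2) = 0.017222

P(2.1) = 11×L_0(2.1) + 11×L_1(2.1) + 0×L_2(2.1)
P(2.1) = 10.810556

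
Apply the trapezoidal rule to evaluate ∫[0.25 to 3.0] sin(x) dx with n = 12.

f(x) = sin(x)
a = 0.25, b = 3.0, n = 12
h = (b - a)/n = 0.229167

Trapezoidal rule: (h/2)[f(x₀) + 2f(x₁) + 2f(x₂) + ... + f(xₙ)]

x_0 = 0.2500, f(x_0) = 0.247404, coefficient = 1
x_1 = 0.4792, f(x_1) = 0.461040, coefficient = 2
x_2 = 0.7083, f(x_2) = 0.650569, coefficient = 2
x_3 = 0.9375, f(x_3) = 0.806081, coefficient = 2
x_4 = 1.1667, f(x_4) = 0.919445, coefficient = 2
x_5 = 1.3958, f(x_5) = 0.984733, coefficient = 2
x_6 = 1.6250, f(x_6) = 0.998531, coefficient = 2
x_7 = 1.8542, f(x_7) = 0.960119, coefficient = 2
x_8 = 2.0833, f(x_8) = 0.871503, coefficient = 2
x_9 = 2.3125, f(x_9) = 0.737319, coefficient = 2
x_10 = 2.5417, f(x_10) = 0.564581, coefficient = 2
x_11 = 2.7708, f(x_11) = 0.362323, coefficient = 2
x_12 = 3.0000, f(x_12) = 0.141120, coefficient = 1

I ≈ (0.229167/2) × 17.021013 = 1.950324
Exact value: 1.958905
Error: 0.008581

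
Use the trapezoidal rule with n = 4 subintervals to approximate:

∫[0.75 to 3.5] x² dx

f(x) = x²
a = 0.75, b = 3.5, n = 4
h = (b - a)/n = 0.687500

Trapezoidal rule: (h/2)[f(x₀) + 2f(x₁) + 2f(x₂) + ... + f(xₙ)]

x_0 = 0.7500, f(x_0) = 0.562500, coefficient = 1
x_1 = 1.4375, f(x_1) = 2.066406, coefficient = 2
x_2 = 2.1250, f(x_2) = 4.515625, coefficient = 2
x_3 = 2.8125, f(x_3) = 7.910156, coefficient = 2
x_4 = 3.5000, f(x_4) = 12.250000, coefficient = 1

I ≈ (0.687500/2) × 41.796875 = 14.367676
Exact value: 14.151042
Error: 0.216634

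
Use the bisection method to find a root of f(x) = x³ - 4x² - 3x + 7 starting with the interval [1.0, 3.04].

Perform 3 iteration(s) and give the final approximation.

f(x) = x³ - 4x² - 3x + 7
Initial interval: [1.0, 3.04]

Iteration 1:
  c_1 = (1.000000 + 3.040000)/2 = 2.020000
  f(c_1) = f(2.020000) = -7.139192
  f(a) × f(c) < 0, new interval: [1.000000, 2.020000]
Iteration 2:
  c_2 = (1.000000 + 2.020000)/2 = 1.510000
  f(c_2) = f(1.510000) = -3.207449
  f(a) × f(c) < 0, new interval: [1.000000, 1.510000]
Iteration 3:
  c_3 = (1.000000 + 1.510000)/2 = 1.255000
  f(c_3) = f(1.255000) = -1.088444
  f(a) × f(c) < 0, new interval: [1.000000, 1.255000]

After 3 iteration(s), the approximation is c_3 = 1.255000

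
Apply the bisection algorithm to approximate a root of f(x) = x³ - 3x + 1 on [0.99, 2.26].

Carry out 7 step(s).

f(x) = x³ - 3x + 1
Initial interval: [0.99, 2.26]

Iteration 1:
  c_1 = (0.990000 + 2.260000)/2 = 1.625000
  f(c_1) = f(1.625000) = 0.416016
  f(a) × f(c) < 0, new interval: [0.990000, 1.625000]
Iteration 2:
  c_2 = (0.990000 + 1.625000)/2 = 1.307500
  f(c_2) = f(1.307500) = -0.687255
  f(a) × f(c) ≥ 0, new interval: [1.307500, 1.625000]
Iteration 3:
  c_3 = (1.307500 + 1.625000)/2 = 1.466250
  f(c_3) = f(1.466250) = -0.246475
  f(a) × f(c) ≥ 0, new interval: [1.466250, 1.625000]
Iteration 4:
  c_4 = (1.466250 + 1.625000)/2 = 1.545625
  f(c_4) = f(1.545625) = 0.055556
  f(a) × f(c) < 0, new interval: [1.466250, 1.545625]
Iteration 5:
  c_5 = (1.466250 + 1.545625)/2 = 1.505937
  f(c_5) = f(1.505937) = -0.102576
  f(a) × f(c) ≥ 0, new interval: [1.505937, 1.545625]
Iteration 6:
  c_6 = (1.505937 + 1.545625)/2 = 1.525781
  f(c_6) = f(1.525781) = -0.025312
  f(a) × f(c) ≥ 0, new interval: [1.525781, 1.545625]
Iteration 7:
  c_7 = (1.525781 + 1.545625)/2 = 1.535703
  f(c_7) = f(1.535703) = 0.014668
  f(a) × f(c) < 0, new interval: [1.525781, 1.535703]

After 7 iteration(s), the approximation is c_7 = 1.535703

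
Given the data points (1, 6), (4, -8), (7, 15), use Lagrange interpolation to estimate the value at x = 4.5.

Lagrange interpolation formula:
P(x) = Σ yᵢ × Lᵢ(x)
where Lᵢ(x) = Π_{j≠i} (x - xⱼ)/(xᵢ - xⱼ)

L_0(4.5) = (4.5 - 4)/(1 - 4) × (4.5 - 7)/(1 - 7) = -0.069444
L_1(4.5) = (4.5 - 1)/(4 - 1) × (4.5 - 7)/(4 - 7) = 0.972222
L_2(4.5) = (4.5 - 1)/(7 - 1) × (4.5 - 4)/(7 - 4) = 0.097222

P(4.5) = 6×L_0(4.5) + (-8)×L_1(4.5) + 15×L_2(4.5)
P(4.5) = -6.736111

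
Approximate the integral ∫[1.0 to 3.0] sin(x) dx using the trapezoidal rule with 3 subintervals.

f(x) = sin(x)
a = 1.0, b = 3.0, n = 3
h = (b - a)/n = 0.666667

Trapezoidal rule: (h/2)[f(x₀) + 2f(x₁) + 2f(x₂) + ... + f(xₙ)]

x_0 = 1.0000, f(x_0) = 0.841471, coefficient = 1
x_1 = 1.6667, f(x_1) = 0.995408, coefficient = 2
x_2 = 2.3333, f(x_2) = 0.723086, coefficient = 2
x_3 = 3.0000, f(x_3) = 0.141120, coefficient = 1

I ≈ (0.666667/2) × 4.419579 = 1.473193
Exact value: 1.530295
Error: 0.057102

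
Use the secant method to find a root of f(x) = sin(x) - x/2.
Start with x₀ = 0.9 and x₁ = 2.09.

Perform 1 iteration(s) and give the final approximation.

f(x) = sin(x) - x/2
x₀ = 0.9, x₁ = 2.09

Secant formula: x_{n+1} = x_n - f(x_n)(x_n - x_{n-1})/(f(x_n) - f(x_{n-1}))

Iteration 1:
  f(0.900000) = 0.333327
  f(2.090000) = -0.176785
  x_2 = 2.090000 - (-0.176785)×(2.090000 - 0.900000)/(-0.176785 - 0.333327)
       = 1.677592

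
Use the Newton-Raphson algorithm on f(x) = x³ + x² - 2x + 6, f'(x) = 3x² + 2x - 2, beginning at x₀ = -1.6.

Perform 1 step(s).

f(x) = x³ + x² - 2x + 6
f'(x) = 3x² + 2x - 2
x₀ = -1.6

Newton-Raphson formula: x_{n+1} = x_n - f(x_n)/f'(x_n)

Iteration 1:
  f(-1.600000) = 7.664000
  f'(-1.600000) = 2.480000
  x_1 = -1.600000 - 7.664000/2.480000 = -4.690323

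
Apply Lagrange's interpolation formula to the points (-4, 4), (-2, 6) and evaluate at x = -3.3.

Lagrange interpolation formula:
P(x) = Σ yᵢ × Lᵢ(x)
where Lᵢ(x) = Π_{j≠i} (x - xⱼ)/(xᵢ - xⱼ)

L_0(-3.3) = (-3.3 - (-2))/(-4 - (-2)) = 0.650000
L_1(-3.3) = (-3.3 - (-4))/(-2 - (-4)) = 0.350000

P(-3.3) = 4×L_0(-3.3) + 6×L_1(-3.3)
P(-3.3) = 4.700000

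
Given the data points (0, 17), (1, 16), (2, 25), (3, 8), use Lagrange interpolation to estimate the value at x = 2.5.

Lagrange interpolation formula:
P(x) = Σ yᵢ × Lᵢ(x)
where Lᵢ(x) = Π_{j≠i} (x - xⱼ)/(xᵢ - xⱼ)

L_0(2.5) = (2.5 - 1)/(0 - 1) × (2.5 - 2)/(0 - 2) × (2.5 - 3)/(0 - 3) = 0.062500
L_1(2.5) = (2.5 - 0)/(1 - 0) × (2.5 - 2)/(1 - 2) × (2.5 - 3)/(1 - 3) = -0.312500
L_2(2.5) = (2.5 - 0)/(2 - 0) × (2.5 - 1)/(2 - 1) × (2.5 - 3)/(2 - 3) = 0.937500
L_3(2.5) = (2.5 - 0)/(3 - 0) × (2.5 - 1)/(3 - 1) × (2.5 - 2)/(3 - 2) = 0.312500

P(2.5) = 17×L_0(2.5) + 16×L_1(2.5) + 25×L_2(2.5) + 8×L_3(2.5)
P(2.5) = 22.000000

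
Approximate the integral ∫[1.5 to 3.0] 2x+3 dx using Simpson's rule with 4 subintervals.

f(x) = 2x+3
a = 1.5, b = 3.0, n = 4
h = (b - a)/n = 0.375000

Simpson's rule: (h/3)[f(x₀) + 4f(x₁) + 2f(x₂) + ... + f(xₙ)]

x_0 = 1.5000, f(x_0) = 6.000000, coefficient = 1
x_1 = 1.8750, f(x_1) = 6.750000, coefficient = 4
x_2 = 2.2500, f(x_2) = 7.500000, coefficient = 2
x_3 = 2.6250, f(x_3) = 8.250000, coefficient = 4
x_4 = 3.0000, f(x_4) = 9.000000, coefficient = 1

I ≈ (0.375000/3) × 90.000000 = 11.250000
Exact value: 11.250000
Error: 0.000000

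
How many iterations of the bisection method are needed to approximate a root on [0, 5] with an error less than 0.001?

We need (b-a)/2^n ≤ 0.001
(5 - 0)/2^n ≤ 0.001
5/2^n ≤ 0.001
2^n ≥ 5000
n ≥ log₂(5000) = 12.29
n ≥ 13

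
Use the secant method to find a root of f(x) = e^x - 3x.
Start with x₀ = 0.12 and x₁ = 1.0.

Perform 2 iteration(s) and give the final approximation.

f(x) = e^x - 3x
x₀ = 0.12, x₁ = 1.0

Secant formula: x_{n+1} = x_n - f(x_n)(x_n - x_{n-1})/(f(x_n) - f(x_{n-1}))

Iteration 1:
  f(0.120000) = 0.767497
  f(1.000000) = -0.281718
  x_2 = 1.000000 - (-0.281718)×(1.000000 - 0.120000)/(-0.281718 - 0.767497)
       = 0.763717
Iteration 2:
  f(1.000000) = -0.281718
  f(0.763717) = -0.144912
  x_3 = 0.763717 - (-0.144912)×(0.763717 - 1.000000)/(-0.144912 - (-0.281718))
       = 0.513434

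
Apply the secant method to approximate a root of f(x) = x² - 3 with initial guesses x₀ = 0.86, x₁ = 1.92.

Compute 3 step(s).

f(x) = x² - 3
x₀ = 0.86, x₁ = 1.92

Secant formula: x_{n+1} = x_n - f(x_n)(x_n - x_{n-1})/(f(x_n) - f(x_{n-1}))

Iteration 1:
  f(0.860000) = -2.260400
  f(1.920000) = 0.686400
  x_2 = 1.920000 - 0.686400×(1.920000 - 0.860000)/(0.686400 - (-2.260400))
       = 1.673094
Iteration 2:
  f(1.920000) = 0.686400
  f(1.673094) = -0.200758
  x_3 = 1.673094 - (-0.200758)×(1.673094 - 1.920000)/(-0.200758 - 0.686400)
       = 1.728967
Iteration 3:
  f(1.673094) = -0.200758
  f(1.728967) = -0.010674
  x_4 = 1.728967 - (-0.010674)×(1.728967 - 1.673094)/(-0.010674 - (-0.200758))
       = 1.732104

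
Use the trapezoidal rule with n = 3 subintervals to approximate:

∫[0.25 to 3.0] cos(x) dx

f(x) = cos(x)
a = 0.25, b = 3.0, n = 3
h = (b - a)/n = 0.916667

Trapezoidal rule: (h/2)[f(x₀) + 2f(x₁) + 2f(x₂) + ... + f(xₙ)]

x_0 = 0.2500, f(x_0) = 0.968912, coefficient = 1
x_1 = 1.1667, f(x_1) = 0.393219, coefficient = 2
x_2 = 2.0833, f(x_2) = -0.490390, coefficient = 2
x_3 = 3.0000, f(x_3) = -0.989992, coefficient = 1

I ≈ (0.916667/2) × -0.215422 = -0.098735
Exact value: -0.106284
Error: 0.007549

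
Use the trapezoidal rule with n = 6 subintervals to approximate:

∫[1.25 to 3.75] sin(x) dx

f(x) = sin(x)
a = 1.25, b = 3.75, n = 6
h = (b - a)/n = 0.416667

Trapezoidal rule: (h/2)[f(x₀) + 2f(x₁) + 2f(x₂) + ... + f(xₙ)]

x_0 = 1.2500, f(x_0) = 0.948985, coefficient = 1
x_1 = 1.6667, f(x_1) = 0.995408, coefficient = 2
x_2 = 2.0833, f(x_2) = 0.871503, coefficient = 2
x_3 = 2.5000, f(x_3) = 0.598472, coefficient = 2
x_4 = 2.9167, f(x_4) = 0.223034, coefficient = 2
x_5 = 3.3333, f(x_5) = -0.190568, coefficient = 2
x_6 = 3.7500, f(x_6) = -0.571561, coefficient = 1

I ≈ (0.416667/2) × 5.373122 = 1.119400
Exact value: 1.135882
Error: 0.016481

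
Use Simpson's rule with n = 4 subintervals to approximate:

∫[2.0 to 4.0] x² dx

f(x) = x²
a = 2.0, b = 4.0, n = 4
h = (b - a)/n = 0.500000

Simpson's rule: (h/3)[f(x₀) + 4f(x₁) + 2f(x₂) + ... + f(xₙ)]

x_0 = 2.0000, f(x_0) = 4.000000, coefficient = 1
x_1 = 2.5000, f(x_1) = 6.250000, coefficient = 4
x_2 = 3.0000, f(x_2) = 9.000000, coefficient = 2
x_3 = 3.5000, f(x_3) = 12.250000, coefficient = 4
x_4 = 4.0000, f(x_4) = 16.000000, coefficient = 1

I ≈ (0.500000/3) × 112.000000 = 18.666667
Exact value: 18.666667
Error: 0.000000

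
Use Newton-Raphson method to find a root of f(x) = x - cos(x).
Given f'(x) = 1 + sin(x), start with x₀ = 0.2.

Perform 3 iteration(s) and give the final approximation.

f(x) = x - cos(x)
f'(x) = 1 + sin(x)
x₀ = 0.2

Newton-Raphson formula: x_{n+1} = x_n - f(x_n)/f'(x_n)

Iteration 1:
  f(0.200000) = -0.780067
  f'(0.200000) = 1.198669
  x_1 = 0.200000 - (-0.780067)/1.198669 = 0.850777
Iteration 2:
  f(0.850777) = 0.191378
  f'(0.850777) = 1.751793
  x_2 = 0.850777 - 0.191378/1.751793 = 0.741530
Iteration 3:
  f(0.741530) = 0.004094
  f'(0.741530) = 1.675417
  x_3 = 0.741530 - 0.004094/1.675417 = 0.739086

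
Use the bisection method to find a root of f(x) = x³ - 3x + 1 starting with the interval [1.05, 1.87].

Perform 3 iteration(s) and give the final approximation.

f(x) = x³ - 3x + 1
Initial interval: [1.05, 1.87]

Iteration 1:
  c_1 = (1.050000 + 1.870000)/2 = 1.460000
  f(c_1) = f(1.460000) = -0.267864
  f(a) × f(c) ≥ 0, new interval: [1.460000, 1.870000]
Iteration 2:
  c_2 = (1.460000 + 1.870000)/2 = 1.665000
  f(c_2) = f(1.665000) = 0.620755
  f(a) × f(c) < 0, new interval: [1.460000, 1.665000]
Iteration 3:
  c_3 = (1.460000 + 1.665000)/2 = 1.562500
  f(c_3) = f(1.562500) = 0.127197
  f(a) × f(c) < 0, new interval: [1.460000, 1.562500]

After 3 iteration(s), the approximation is c_3 = 1.562500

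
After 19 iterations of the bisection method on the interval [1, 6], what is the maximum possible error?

Bisection error bound: |error| ≤ (b-a)/2^n
|error| ≤ (6 - 1)/2^19 = 5/2^19
|error| ≤ 0.0000095367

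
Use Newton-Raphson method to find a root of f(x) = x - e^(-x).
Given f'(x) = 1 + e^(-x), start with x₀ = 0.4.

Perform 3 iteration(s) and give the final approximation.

f(x) = x - e^(-x)
f'(x) = 1 + e^(-x)
x₀ = 0.4

Newton-Raphson formula: x_{n+1} = x_n - f(x_n)/f'(x_n)

Iteration 1:
  f(0.400000) = -0.270320
  f'(0.400000) = 1.670320
  x_1 = 0.400000 - (-0.270320)/1.670320 = 0.561837
Iteration 2:
  f(0.561837) = -0.008323
  f'(0.561837) = 1.570161
  x_2 = 0.561837 - (-0.008323)/1.570161 = 0.567138
Iteration 3:
  f(0.567138) = -0.000008
  f'(0.567138) = 1.567146
  x_3 = 0.567138 - (-0.000008)/1.567146 = 0.567143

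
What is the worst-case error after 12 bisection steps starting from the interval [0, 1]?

Bisection error bound: |error| ≤ (b-a)/2^n
|error| ≤ (1 - 0)/2^12 = 1/2^12
|error| ≤ 0.0002441406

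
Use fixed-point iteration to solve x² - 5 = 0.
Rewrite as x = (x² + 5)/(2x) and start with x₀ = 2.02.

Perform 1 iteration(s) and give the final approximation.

Equation: x² - 5 = 0
Fixed-point form: x = (x² + 5)/(2x)
x₀ = 2.02

x_1 = g(2.020000) = 2.247624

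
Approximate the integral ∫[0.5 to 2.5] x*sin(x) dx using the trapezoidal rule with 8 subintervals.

f(x) = x*sin(x)
a = 0.5, b = 2.5, n = 8
h = (b - a)/n = 0.250000

Trapezoidal rule: (h/2)[f(x₀) + 2f(x₁) + 2f(x₂) + ... + f(xₙ)]

x_0 = 0.5000, f(x_0) = 0.239713, coefficient = 1
x_1 = 0.7500, f(x_1) = 0.511229, coefficient = 2
x_2 = 1.0000, f(x_2) = 0.841471, coefficient = 2
x_3 = 1.2500, f(x_3) = 1.186231, coefficient = 2
x_4 = 1.5000, f(x_4) = 1.496242, coefficient = 2
x_5 = 1.7500, f(x_5) = 1.721975, coefficient = 2
x_6 = 2.0000, f(x_6) = 1.818595, coefficient = 2
x_7 = 2.2500, f(x_7) = 1.750665, coefficient = 2
x_8 = 2.5000, f(x_8) = 1.496180, coefficient = 1

I ≈ (0.250000/2) × 20.388710 = 2.548589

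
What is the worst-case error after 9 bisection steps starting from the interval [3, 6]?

Bisection error bound: |error| ≤ (b-a)/2^n
|error| ≤ (6 - 3)/2^9 = 3/2^9
|error| ≤ 0.0058593750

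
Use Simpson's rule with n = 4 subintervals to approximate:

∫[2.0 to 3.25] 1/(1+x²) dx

f(x) = 1/(1+x²)
a = 2.0, b = 3.25, n = 4
h = (b - a)/n = 0.312500

Simpson's rule: (h/3)[f(x₀) + 4f(x₁) + 2f(x₂) + ... + f(xₙ)]

x_0 = 2.0000, f(x_0) = 0.200000, coefficient = 1
x_1 = 2.3125, f(x_1) = 0.157538, coefficient = 4
x_2 = 2.6250, f(x_2) = 0.126733, coefficient = 2
x_3 = 2.9375, f(x_3) = 0.103854, coefficient = 4
x_4 = 3.2500, f(x_4) = 0.086486, coefficient = 1

I ≈ (0.312500/3) × 1.585522 = 0.165158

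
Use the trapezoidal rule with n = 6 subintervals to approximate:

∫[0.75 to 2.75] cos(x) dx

f(x) = cos(x)
a = 0.75, b = 2.75, n = 6
h = (b - a)/n = 0.333333

Trapezoidal rule: (h/2)[f(x₀) + 2f(x₁) + 2f(x₂) + ... + f(xₙ)]

x_0 = 0.7500, f(x_0) = 0.731689, coefficient = 1
x_1 = 1.0833, f(x_1) = 0.468386, coefficient = 2
x_2 = 1.4167, f(x_2) = 0.153520, coefficient = 2
x_3 = 1.7500, f(x_3) = -0.178246, coefficient = 2
x_4 = 2.0833, f(x_4) = -0.490390, coefficient = 2
x_5 = 2.4167, f(x_5) = -0.748549, coefficient = 2
x_6 = 2.7500, f(x_6) = -0.924302, coefficient = 1

I ≈ (0.333333/2) × -1.783170 = -0.297195
Exact value: -0.299978
Error: 0.002783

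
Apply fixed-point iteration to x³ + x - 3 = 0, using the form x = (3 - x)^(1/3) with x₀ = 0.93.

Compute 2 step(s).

Equation: x³ + x - 3 = 0
Fixed-point form: x = (3 - x)^(1/3)
x₀ = 0.93

x_1 = g(0.930000) = 1.274452
x_2 = g(1.274452) = 1.199432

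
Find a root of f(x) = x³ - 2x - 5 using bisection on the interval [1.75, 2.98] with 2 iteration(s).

f(x) = x³ - 2x - 5
Initial interval: [1.75, 2.98]

Iteration 1:
  c_1 = (1.750000 + 2.980000)/2 = 2.365000
  f(c_1) = f(2.365000) = 3.497977
  f(a) × f(c) < 0, new interval: [1.750000, 2.365000]
Iteration 2:
  c_2 = (1.750000 + 2.365000)/2 = 2.057500
  f(c_2) = f(2.057500) = -0.404972
  f(a) × f(c) ≥ 0, new interval: [2.057500, 2.365000]

After 2 iteration(s), the approximation is c_2 = 2.057500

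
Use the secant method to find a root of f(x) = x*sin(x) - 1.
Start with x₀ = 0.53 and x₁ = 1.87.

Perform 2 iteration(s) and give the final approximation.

f(x) = x*sin(x) - 1
x₀ = 0.53, x₁ = 1.87

Secant formula: x_{n+1} = x_n - f(x_n)(x_n - x_{n-1})/(f(x_n) - f(x_{n-1}))

Iteration 1:
  f(0.530000) = -0.732067
  f(1.870000) = 0.786919
  x_2 = 1.870000 - 0.786919×(1.870000 - 0.530000)/(0.786919 - (-0.732067))
       = 1.175806
Iteration 2:
  f(1.870000) = 0.786919
  f(1.175806) = 0.085269
  x_3 = 1.175806 - 0.085269×(1.175806 - 1.870000)/(0.085269 - 0.786919)
       = 1.091443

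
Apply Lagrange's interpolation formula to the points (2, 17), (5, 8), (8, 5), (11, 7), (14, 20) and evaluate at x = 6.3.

Lagrange interpolation formula:
P(x) = Σ yᵢ × Lᵢ(x)
where Lᵢ(x) = Π_{j≠i} (x - xⱼ)/(xᵢ - xⱼ)

L_0(6.3) = (6.3 - 5)/(2 - 5) × (6.3 - 8)/(2 - 8) × (6.3 - 11)/(2 - 11) × (6.3 - 14)/(2 - 14) = -0.041142
L_1(6.3) = (6.3 - 2)/(5 - 2) × (6.3 - 8)/(5 - 8) × (6.3 - 11)/(5 - 11) × (6.3 - 14)/(5 - 14) = 0.544339
L_2(6.3) = (6.3 - 2)/(8 - 2) × (6.3 - 5)/(8 - 5) × (6.3 - 11)/(8 - 11) × (6.3 - 14)/(8 - 14) = 0.624389
L_3(6.3) = (6.3 - 2)/(11 - 2) × (6.3 - 5)/(11 - 5) × (6.3 - 8)/(11 - 8) × (6.3 - 14)/(11 - 14) = -0.150562
L_4(6.3) = (6.3 - 2)/(14 - 2) × (6.3 - 5)/(14 - 5) × (6.3 - 8)/(14 - 8) × (6.3 - 11)/(14 - 11) = 0.022975

P(6.3) = 17×L_0(6.3) + 8×L_1(6.3) + 5×L_2(6.3) + 7×L_3(6.3) + 20×L_4(6.3)
P(6.3) = 6.182821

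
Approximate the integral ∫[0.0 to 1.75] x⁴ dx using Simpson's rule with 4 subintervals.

f(x) = x⁴
a = 0.0, b = 1.75, n = 4
h = (b - a)/n = 0.437500

Simpson's rule: (h/3)[f(x₀) + 4f(x₁) + 2f(x₂) + ... + f(xₙ)]

x_0 = 0.0000, f(x_0) = 0.000000, coefficient = 1
x_1 = 0.4375, f(x_1) = 0.036636, coefficient = 4
x_2 = 0.8750, f(x_2) = 0.586182, coefficient = 2
x_3 = 1.3125, f(x_3) = 2.967545, coefficient = 4
x_4 = 1.7500, f(x_4) = 9.378906, coefficient = 1

I ≈ (0.437500/3) × 22.567993 = 3.291166
Exact value: 3.282617
Error: 0.008548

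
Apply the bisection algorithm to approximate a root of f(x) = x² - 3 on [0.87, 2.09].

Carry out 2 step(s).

f(x) = x² - 3
Initial interval: [0.87, 2.09]

Iteration 1:
  c_1 = (0.870000 + 2.090000)/2 = 1.480000
  f(c_1) = f(1.480000) = -0.809600
  f(a) × f(c) ≥ 0, new interval: [1.480000, 2.090000]
Iteration 2:
  c_2 = (1.480000 + 2.090000)/2 = 1.785000
  f(c_2) = f(1.785000) = 0.186225
  f(a) × f(c) < 0, new interval: [1.480000, 1.785000]

After 2 iteration(s), the approximation is c_2 = 1.785000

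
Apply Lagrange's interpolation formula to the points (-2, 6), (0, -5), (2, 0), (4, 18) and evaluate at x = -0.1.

Lagrange interpolation formula:
P(x) = Σ yᵢ × Lᵢ(x)
where Lᵢ(x) = Π_{j≠i} (x - xⱼ)/(xᵢ - xⱼ)

L_0(-0.1) = (-0.1 - 0)/(-2 - 0) × (-0.1 - 2)/(-2 - 2) × (-0.1 - 4)/(-2 - 4) = 0.017937
L_1(-0.1) = (-0.1 - (-2))/(0 - (-2)) × (-0.1 - 2)/(0 - 2) × (-0.1 - 4)/(0 - 4) = 1.022437
L_2(-0.1) = (-0.1 - (-2))/(2 - (-2)) × (-0.1 - 0)/(2 - 0) × (-0.1 - 4)/(2 - 4) = -0.048687
L_3(-0.1) = (-0.1 - (-2))/(4 - (-2)) × (-0.1 - 0)/(4 - 0) × (-0.1 - 2)/(4 - 2) = 0.008313

P(-0.1) = 6×L_0(-0.1) + (-5)×L_1(-0.1) + 0×L_2(-0.1) + 18×L_3(-0.1)
P(-0.1) = -4.854937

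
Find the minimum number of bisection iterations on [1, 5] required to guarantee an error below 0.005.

We need (b-a)/2^n ≤ 0.005
(5 - 1)/2^n ≤ 0.005
4/2^n ≤ 0.005
2^n ≥ 800
n ≥ log₂(800) = 9.64
n ≥ 10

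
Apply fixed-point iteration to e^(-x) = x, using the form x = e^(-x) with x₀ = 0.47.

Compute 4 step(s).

Equation: e^(-x) = x
Fixed-point form: x = e^(-x)
x₀ = 0.47

x_1 = g(0.470000) = 0.625002
x_2 = g(0.625002) = 0.535260
x_3 = g(0.535260) = 0.585517
x_4 = g(0.585517) = 0.556818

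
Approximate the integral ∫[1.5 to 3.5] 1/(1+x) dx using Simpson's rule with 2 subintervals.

f(x) = 1/(1+x)
a = 1.5, b = 3.5, n = 2
h = (b - a)/n = 1.000000

Simpson's rule: (h/3)[f(x₀) + 4f(x₁) + 2f(x₂) + ... + f(xₙ)]

x_0 = 1.5000, f(x_0) = 0.400000, coefficient = 1
x_1 = 2.5000, f(x_1) = 0.285714, coefficient = 4
x_2 = 3.5000, f(x_2) = 0.222222, coefficient = 1

I ≈ (1.000000/3) × 1.765079 = 0.588360
Exact value: 0.587787
Error: 0.000573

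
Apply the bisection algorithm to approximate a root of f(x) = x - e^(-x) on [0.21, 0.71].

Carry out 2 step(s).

f(x) = x - e^(-x)
Initial interval: [0.21, 0.71]

Iteration 1:
  c_1 = (0.210000 + 0.710000)/2 = 0.460000
  f(c_1) = f(0.460000) = -0.171284
  f(a) × f(c) ≥ 0, new interval: [0.460000, 0.710000]
Iteration 2:
  c_2 = (0.460000 + 0.710000)/2 = 0.585000
  f(c_2) = f(0.585000) = 0.027894
  f(a) × f(c) < 0, new interval: [0.460000, 0.585000]

After 2 iteration(s), the approximation is c_2 = 0.585000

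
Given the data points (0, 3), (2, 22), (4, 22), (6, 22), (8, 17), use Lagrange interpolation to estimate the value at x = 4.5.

Lagrange interpolation formula:
P(x) = Σ yᵢ × Lᵢ(x)
where Lᵢ(x) = Π_{j≠i} (x - xⱼ)/(xᵢ - xⱼ)

L_0(4.5) = (4.5 - 2)/(0 - 2) × (4.5 - 4)/(0 - 4) × (4.5 - 6)/(0 - 6) × (4.5 - 8)/(0 - 8) = 0.017090
L_1(4.5) = (4.5 - 0)/(2 - 0) × (4.5 - 4)/(2 - 4) × (4.5 - 6)/(2 - 6) × (4.5 - 8)/(2 - 8) = -0.123047
L_2(4.5) = (4.5 - 0)/(4 - 0) × (4.5 - 2)/(4 - 2) × (4.5 - 6)/(4 - 6) × (4.5 - 8)/(4 - 8) = 0.922852
L_3(4.5) = (4.5 - 0)/(6 - 0) × (4.5 - 2)/(6 - 2) × (4.5 - 4)/(6 - 4) × (4.5 - 8)/(6 - 8) = 0.205078
L_4(4.5) = (4.5 - 0)/(8 - 0) × (4.5 - 2)/(8 - 2) × (4.5 - 4)/(8 - 4) × (4.5 - 6)/(8 - 6) = -0.021973

P(4.5) = 3×L_0(4.5) + 22×L_1(4.5) + 22×L_2(4.5) + 22×L_3(4.5) + 17×L_4(4.5)
P(4.5) = 21.785156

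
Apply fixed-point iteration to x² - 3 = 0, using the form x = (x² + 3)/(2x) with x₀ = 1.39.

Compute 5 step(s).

Equation: x² - 3 = 0
Fixed-point form: x = (x² + 3)/(2x)
x₀ = 1.39

x_1 = g(1.390000) = 1.774137
x_2 = g(1.774137) = 1.732550
x_3 = g(1.732550) = 1.732051
x_4 = g(1.732051) = 1.732051
x_5 = g(1.732051) = 1.732051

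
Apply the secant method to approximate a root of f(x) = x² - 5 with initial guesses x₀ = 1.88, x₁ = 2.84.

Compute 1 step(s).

f(x) = x² - 5
x₀ = 1.88, x₁ = 2.84

Secant formula: x_{n+1} = x_n - f(x_n)(x_n - x_{n-1})/(f(x_n) - f(x_{n-1}))

Iteration 1:
  f(1.880000) = -1.465600
  f(2.840000) = 3.065600
  x_2 = 2.840000 - 3.065600×(2.840000 - 1.880000)/(3.065600 - (-1.465600))
       = 2.190508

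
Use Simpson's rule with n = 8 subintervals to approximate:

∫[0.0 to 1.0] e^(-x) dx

f(x) = e^(-x)
a = 0.0, b = 1.0, n = 8
h = (b - a)/n = 0.125000

Simpson's rule: (h/3)[f(x₀) + 4f(x₁) + 2f(x₂) + ... + f(xₙ)]

x_0 = 0.0000, f(x_0) = 1.000000, coefficient = 1
x_1 = 0.1250, f(x_1) = 0.882497, coefficient = 4
x_2 = 0.2500, f(x_2) = 0.778801, coefficient = 2
x_3 = 0.3750, f(x_3) = 0.687289, coefficient = 4
x_4 = 0.5000, f(x_4) = 0.606531, coefficient = 2
x_5 = 0.6250, f(x_5) = 0.535261, coefficient = 4
x_6 = 0.7500, f(x_6) = 0.472367, coefficient = 2
x_7 = 0.8750, f(x_7) = 0.416862, coefficient = 4
x_8 = 1.0000, f(x_8) = 0.367879, coefficient = 1

I ≈ (0.125000/3) × 15.170914 = 0.632121
Exact value: 0.632121
Error: 0.000001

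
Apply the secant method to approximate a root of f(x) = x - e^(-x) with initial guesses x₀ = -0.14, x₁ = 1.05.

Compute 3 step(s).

f(x) = x - e^(-x)
x₀ = -0.14, x₁ = 1.05

Secant formula: x_{n+1} = x_n - f(x_n)(x_n - x_{n-1})/(f(x_n) - f(x_{n-1}))

Iteration 1:
  f(-0.140000) = -1.290274
  f(1.050000) = 0.700062
  x_2 = 1.050000 - 0.700062×(1.050000 - (-0.140000))/(0.700062 - (-1.290274))
       = 0.631440
Iteration 2:
  f(1.050000) = 0.700062
  f(0.631440) = 0.099615
  x_3 = 0.631440 - 0.099615×(0.631440 - 1.050000)/(0.099615 - 0.700062)
       = 0.562001
Iteration 3:
  f(0.631440) = 0.099615
  f(0.562001) = -0.008067
  x_4 = 0.562001 - (-0.008067)×(0.562001 - 0.631440)/(-0.008067 - 0.099615)
       = 0.567203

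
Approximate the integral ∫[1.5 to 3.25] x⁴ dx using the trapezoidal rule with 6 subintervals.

f(x) = x⁴
a = 1.5, b = 3.25, n = 6
h = (b - a)/n = 0.291667

Trapezoidal rule: (h/2)[f(x₀) + 2f(x₁) + 2f(x₂) + ... + f(xₙ)]

x_0 = 1.5000, f(x_0) = 5.062500, coefficient = 1
x_1 = 1.7917, f(x_1) = 10.304546, coefficient = 2
x_2 = 2.0833, f(x_2) = 18.838011, coefficient = 2
x_3 = 2.3750, f(x_3) = 31.816650, coefficient = 2
x_4 = 2.6667, f(x_4) = 50.567901, coefficient = 2
x_5 = 2.9583, f(x_5) = 76.592885, coefficient = 2
x_6 = 3.2500, f(x_6) = 111.566406, coefficient = 1

I ≈ (0.291667/2) × 492.868893 = 71.876714
Exact value: 70.999414
Error: 0.877300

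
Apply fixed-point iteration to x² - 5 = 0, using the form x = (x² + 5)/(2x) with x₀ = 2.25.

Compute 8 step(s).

Equation: x² - 5 = 0
Fixed-point form: x = (x² + 5)/(2x)
x₀ = 2.25

x_1 = g(2.250000) = 2.236111
x_2 = g(2.236111) = 2.236068
x_3 = g(2.236068) = 2.236068
x_4 = g(2.236068) = 2.236068
x_5 = g(2.236068) = 2.236068
x_6 = g(2.236068) = 2.236068
x_7 = g(2.236068) = 2.236068
x_8 = g(2.236068) = 2.236068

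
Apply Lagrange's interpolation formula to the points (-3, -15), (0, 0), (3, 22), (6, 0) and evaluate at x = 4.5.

Lagrange interpolation formula:
P(x) = Σ yᵢ × Lᵢ(x)
where Lᵢ(x) = Π_{j≠i} (x - xⱼ)/(xᵢ - xⱼ)

L_0(4.5) = (4.5 - 0)/(-3 - 0) × (4.5 - 3)/(-3 - 3) × (4.5 - 6)/(-3 - 6) = 0.062500
L_1(4.5) = (4.5 - (-3))/(0 - (-3)) × (4.5 - 3)/(0 - 3) × (4.5 - 6)/(0 - 6) = -0.312500
L_2(4.5) = (4.5 - (-3))/(3 - (-3)) × (4.5 - 0)/(3 - 0) × (4.5 - 6)/(3 - 6) = 0.937500
L_3(4.5) = (4.5 - (-3))/(6 - (-3)) × (4.5 - 0)/(6 - 0) × (4.5 - 3)/(6 - 3) = 0.312500

P(4.5) = (-15)×L_0(4.5) + 0×L_1(4.5) + 22×L_2(4.5) + 0×L_3(4.5)
P(4.5) = 19.687500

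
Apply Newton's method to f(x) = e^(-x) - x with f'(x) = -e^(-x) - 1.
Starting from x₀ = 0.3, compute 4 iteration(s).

f(x) = e^(-x) - x
f'(x) = -e^(-x) - 1
x₀ = 0.3

Newton-Raphson formula: x_{n+1} = x_n - f(x_n)/f'(x_n)

Iteration 1:
  f(0.300000) = 0.440818
  f'(0.300000) = -1.740818
  x_1 = 0.300000 - 0.440818/(-1.740818) = 0.553225
Iteration 2:
  f(0.553225) = 0.021868
  f'(0.553225) = -1.575092
  x_2 = 0.553225 - 0.021868/(-1.575092) = 0.567108
Iteration 3:
  f(0.567108) = 0.000055
  f'(0.567108) = -1.567163
  x_3 = 0.567108 - 0.000055/(-1.567163) = 0.567143
Iteration 4:
  f(0.567143) = 0.000000
  f'(0.567143) = -1.567143
  x_4 = 0.567143 - 0.000000/(-1.567143) = 0.567143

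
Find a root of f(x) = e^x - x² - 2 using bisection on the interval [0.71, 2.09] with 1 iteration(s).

f(x) = e^x - x² - 2
Initial interval: [0.71, 2.09]

Iteration 1:
  c_1 = (0.710000 + 2.090000)/2 = 1.400000
  f(c_1) = f(1.400000) = 0.095200
  f(a) × f(c) < 0, new interval: [0.710000, 1.400000]

After 1 iteration(s), the approximation is c_1 = 1.400000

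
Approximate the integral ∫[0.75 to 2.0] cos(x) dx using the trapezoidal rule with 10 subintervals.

f(x) = cos(x)
a = 0.75, b = 2.0, n = 10
h = (b - a)/n = 0.125000

Trapezoidal rule: (h/2)[f(x₀) + 2f(x₁) + 2f(x₂) + ... + f(xₙ)]

x_0 = 0.7500, f(x_0) = 0.731689, coefficient = 1
x_1 = 0.8750, f(x_1) = 0.640997, coefficient = 2
x_2 = 1.0000, f(x_2) = 0.540302, coefficient = 2
x_3 = 1.1250, f(x_3) = 0.431177, coefficient = 2
x_4 = 1.2500, f(x_4) = 0.315322, coefficient = 2
x_5 = 1.3750, f(x_5) = 0.194548, coefficient = 2
x_6 = 1.5000, f(x_6) = 0.070737, coefficient = 2
x_7 = 1.6250, f(x_7) = -0.054177, coefficient = 2
x_8 = 1.7500, f(x_8) = -0.178246, coefficient = 2
x_9 = 1.8750, f(x_9) = -0.299534, coefficient = 2
x_10 = 2.0000, f(x_10) = -0.416147, coefficient = 1

I ≈ (0.125000/2) × 3.637795 = 0.227362
Exact value: 0.227659
Error: 0.000297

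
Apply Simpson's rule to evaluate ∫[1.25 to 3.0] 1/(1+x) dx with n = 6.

f(x) = 1/(1+x)
a = 1.25, b = 3.0, n = 6
h = (b - a)/n = 0.291667

Simpson's rule: (h/3)[f(x₀) + 4f(x₁) + 2f(x₂) + ... + f(xₙ)]

x_0 = 1.2500, f(x_0) = 0.444444, coefficient = 1
x_1 = 1.5417, f(x_1) = 0.393443, coefficient = 4
x_2 = 1.8333, f(x_2) = 0.352941, coefficient = 2
x_3 = 2.1250, f(x_3) = 0.320000, coefficient = 4
x_4 = 2.4167, f(x_4) = 0.292683, coefficient = 2
x_5 = 2.7083, f(x_5) = 0.269663, coefficient = 4
x_6 = 3.0000, f(x_6) = 0.250000, coefficient = 1

I ≈ (0.291667/3) × 5.918115 = 0.575372
Exact value: 0.575364
Error: 0.000008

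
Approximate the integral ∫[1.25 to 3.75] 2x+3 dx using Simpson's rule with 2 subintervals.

f(x) = 2x+3
a = 1.25, b = 3.75, n = 2
h = (b - a)/n = 1.250000

Simpson's rule: (h/3)[f(x₀) + 4f(x₁) + 2f(x₂) + ... + f(xₙ)]

x_0 = 1.2500, f(x_0) = 5.500000, coefficient = 1
x_1 = 2.5000, f(x_1) = 8.000000, coefficient = 4
x_2 = 3.7500, f(x_2) = 10.500000, coefficient = 1

I ≈ (1.250000/3) × 48.000000 = 20.000000
Exact value: 20.000000
Error: 0.000000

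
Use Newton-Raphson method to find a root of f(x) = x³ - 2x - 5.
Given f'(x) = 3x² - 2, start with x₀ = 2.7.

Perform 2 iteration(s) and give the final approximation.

f(x) = x³ - 2x - 5
f'(x) = 3x² - 2
x₀ = 2.7

Newton-Raphson formula: x_{n+1} = x_n - f(x_n)/f'(x_n)

Iteration 1:
  f(2.700000) = 9.283000
  f'(2.700000) = 19.870000
  x_1 = 2.700000 - 9.283000/19.870000 = 2.232813
Iteration 2:
  f(2.232813) = 1.665964
  f'(2.232813) = 12.956366
  x_2 = 2.232813 - 1.665964/12.956366 = 2.104231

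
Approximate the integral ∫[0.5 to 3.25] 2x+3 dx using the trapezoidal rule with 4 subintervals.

f(x) = 2x+3
a = 0.5, b = 3.25, n = 4
h = (b - a)/n = 0.687500

Trapezoidal rule: (h/2)[f(x₀) + 2f(x₁) + 2f(x₂) + ... + f(xₙ)]

x_0 = 0.5000, f(x_0) = 4.000000, coefficient = 1
x_1 = 1.1875, f(x_1) = 5.375000, coefficient = 2
x_2 = 1.8750, f(x_2) = 6.750000, coefficient = 2
x_3 = 2.5625, f(x_3) = 8.125000, coefficient = 2
x_4 = 3.2500, f(x_4) = 9.500000, coefficient = 1

I ≈ (0.687500/2) × 54.000000 = 18.562500
Exact value: 18.562500
Error: 0.000000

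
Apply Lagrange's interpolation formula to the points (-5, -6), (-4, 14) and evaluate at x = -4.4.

Lagrange interpolation formula:
P(x) = Σ yᵢ × Lᵢ(x)
where Lᵢ(x) = Π_{j≠i} (x - xⱼ)/(xᵢ - xⱼ)

L_0(-4.4) = (-4.4 - (-4))/(-5 - (-4)) = 0.400000
L_1(-4.4) = (-4.4 - (-5))/(-4 - (-5)) = 0.600000

P(-4.4) = (-6)×L_0(-4.4) + 14×L_1(-4.4)
P(-4.4) = 6.000000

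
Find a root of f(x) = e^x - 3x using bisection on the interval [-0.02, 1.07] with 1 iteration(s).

f(x) = e^x - 3x
Initial interval: [-0.02, 1.07]

Iteration 1:
  c_1 = (-0.020000 + 1.070000)/2 = 0.525000
  f(c_1) = f(0.525000) = 0.115459
  f(a) × f(c) ≥ 0, new interval: [0.525000, 1.070000]

After 1 iteration(s), the approximation is c_1 = 0.525000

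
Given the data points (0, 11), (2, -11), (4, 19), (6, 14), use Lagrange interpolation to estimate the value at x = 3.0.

Lagrange interpolation formula:
P(x) = Σ yᵢ × Lᵢ(x)
where Lᵢ(x) = Π_{j≠i} (x - xⱼ)/(xᵢ - xⱼ)

L_0(3.0) = (3.0 - 2)/(0 - 2) × (3.0 - 4)/(0 - 4) × (3.0 - 6)/(0 - 6) = -0.062500
L_1(3.0) = (3.0 - 0)/(2 - 0) × (3.0 - 4)/(2 - 4) × (3.0 - 6)/(2 - 6) = 0.562500
L_2(3.0) = (3.0 - 0)/(4 - 0) × (3.0 - 2)/(4 - 2) × (3.0 - 6)/(4 - 6) = 0.562500
L_3(3.0) = (3.0 - 0)/(6 - 0) × (3.0 - 2)/(6 - 2) × (3.0 - 4)/(6 - 4) = -0.062500

P(3.0) = 11×L_0(3.0) + (-11)×L_1(3.0) + 19×L_2(3.0) + 14×L_3(3.0)
P(3.0) = 2.937500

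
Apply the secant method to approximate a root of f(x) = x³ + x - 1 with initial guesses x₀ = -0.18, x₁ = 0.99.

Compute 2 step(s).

f(x) = x³ + x - 1
x₀ = -0.18, x₁ = 0.99

Secant formula: x_{n+1} = x_n - f(x_n)(x_n - x_{n-1})/(f(x_n) - f(x_{n-1}))

Iteration 1:
  f(-0.180000) = -1.185832
  f(0.990000) = 0.960299
  x_2 = 0.990000 - 0.960299×(0.990000 - (-0.180000))/(0.960299 - (-1.185832))
       = 0.466477
Iteration 2:
  f(0.990000) = 0.960299
  f(0.466477) = -0.432018
  x_3 = 0.466477 - (-0.432018)×(0.466477 - 0.990000)/(-0.432018 - 0.960299)
       = 0.628919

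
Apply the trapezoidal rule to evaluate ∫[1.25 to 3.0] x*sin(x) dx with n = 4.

f(x) = x*sin(x)
a = 1.25, b = 3.0, n = 4
h = (b - a)/n = 0.437500

Trapezoidal rule: (h/2)[f(x₀) + 2f(x₁) + 2f(x₂) + ... + f(xₙ)]

x_0 = 1.2500, f(x_0) = 1.186231, coefficient = 1
x_1 = 1.6875, f(x_1) = 1.676021, coefficient = 2
x_2 = 2.1250, f(x_2) = 1.806930, coefficient = 2
x_3 = 2.5625, f(x_3) = 1.402366, coefficient = 2
x_4 = 3.0000, f(x_4) = 0.423360, coefficient = 1

I ≈ (0.437500/2) × 11.380224 = 2.489424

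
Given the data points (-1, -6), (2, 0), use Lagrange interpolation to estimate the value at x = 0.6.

Lagrange interpolation formula:
P(x) = Σ yᵢ × Lᵢ(x)
where Lᵢ(x) = Π_{j≠i} (x - xⱼ)/(xᵢ - xⱼ)

L_0(0.6) = (0.6 - 2)/(-1 - 2) = 0.466667
L_1(0.6) = (0.6 - (-1))/(2 - (-1)) = 0.533333

P(0.6) = (-6)×L_0(0.6) + 0×L_1(0.6)
P(0.6) = -2.800000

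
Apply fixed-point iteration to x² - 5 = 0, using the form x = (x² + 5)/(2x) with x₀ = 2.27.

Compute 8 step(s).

Equation: x² - 5 = 0
Fixed-point form: x = (x² + 5)/(2x)
x₀ = 2.27

x_1 = g(2.270000) = 2.236322
x_2 = g(2.236322) = 2.236068
x_3 = g(2.236068) = 2.236068
x_4 = g(2.236068) = 2.236068
x_5 = g(2.236068) = 2.236068
x_6 = g(2.236068) = 2.236068
x_7 = g(2.236068) = 2.236068
x_8 = g(2.236068) = 2.236068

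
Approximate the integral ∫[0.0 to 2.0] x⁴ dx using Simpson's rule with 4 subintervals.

f(x) = x⁴
a = 0.0, b = 2.0, n = 4
h = (b - a)/n = 0.500000

Simpson's rule: (h/3)[f(x₀) + 4f(x₁) + 2f(x₂) + ... + f(xₙ)]

x_0 = 0.0000, f(x_0) = 0.000000, coefficient = 1
x_1 = 0.5000, f(x_1) = 0.062500, coefficient = 4
x_2 = 1.0000, f(x_2) = 1.000000, coefficient = 2
x_3 = 1.5000, f(x_3) = 5.062500, coefficient = 4
x_4 = 2.0000, f(x_4) = 16.000000, coefficient = 1

I ≈ (0.500000/3) × 38.500000 = 6.416667
Exact value: 6.400000
Error: 0.016667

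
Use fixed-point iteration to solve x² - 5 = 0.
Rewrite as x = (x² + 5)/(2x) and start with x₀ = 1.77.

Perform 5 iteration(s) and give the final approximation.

Equation: x² - 5 = 0
Fixed-point form: x = (x² + 5)/(2x)
x₀ = 1.77

x_1 = g(1.770000) = 2.297429
x_2 = g(2.297429) = 2.236887
x_3 = g(2.236887) = 2.236068
x_4 = g(2.236068) = 2.236068
x_5 = g(2.236068) = 2.236068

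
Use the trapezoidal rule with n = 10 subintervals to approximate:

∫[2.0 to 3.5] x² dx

f(x) = x²
a = 2.0, b = 3.5, n = 10
h = (b - a)/n = 0.150000

Trapezoidal rule: (h/2)[f(x₀) + 2f(x₁) + 2f(x₂) + ... + f(xₙ)]

x_0 = 2.0000, f(x_0) = 4.000000, coefficient = 1
x_1 = 2.1500, f(x_1) = 4.622500, coefficient = 2
x_2 = 2.3000, f(x_2) = 5.290000, coefficient = 2
x_3 = 2.4500, f(x_3) = 6.002500, coefficient = 2
x_4 = 2.6000, f(x_4) = 6.760000, coefficient = 2
x_5 = 2.7500, f(x_5) = 7.562500, coefficient = 2
x_6 = 2.9000, f(x_6) = 8.410000, coefficient = 2
x_7 = 3.0500, f(x_7) = 9.302500, coefficient = 2
x_8 = 3.2000, f(x_8) = 10.240000, coefficient = 2
x_9 = 3.3500, f(x_9) = 11.222500, coefficient = 2
x_10 = 3.5000, f(x_10) = 12.250000, coefficient = 1

I ≈ (0.150000/2) × 155.075000 = 11.630625
Exact value: 11.625000
Error: 0.005625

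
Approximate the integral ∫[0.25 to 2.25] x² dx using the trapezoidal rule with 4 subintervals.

f(x) = x²
a = 0.25, b = 2.25, n = 4
h = (b - a)/n = 0.500000

Trapezoidal rule: (h/2)[f(x₀) + 2f(x₁) + 2f(x₂) + ... + f(xₙ)]

x_0 = 0.2500, f(x_0) = 0.062500, coefficient = 1
x_1 = 0.7500, f(x_1) = 0.562500, coefficient = 2
x_2 = 1.2500, f(x_2) = 1.562500, coefficient = 2
x_3 = 1.7500, f(x_3) = 3.062500, coefficient = 2
x_4 = 2.2500, f(x_4) = 5.062500, coefficient = 1

I ≈ (0.500000/2) × 15.500000 = 3.875000
Exact value: 3.791667
Error: 0.083333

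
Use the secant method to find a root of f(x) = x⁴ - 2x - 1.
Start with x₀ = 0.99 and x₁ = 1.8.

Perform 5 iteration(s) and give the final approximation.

f(x) = x⁴ - 2x - 1
x₀ = 0.99, x₁ = 1.8

Secant formula: x_{n+1} = x_n - f(x_n)(x_n - x_{n-1})/(f(x_n) - f(x_{n-1}))

Iteration 1:
  f(0.990000) = -2.019404
  f(1.800000) = 5.897600
  x_2 = 1.800000 - 5.897600×(1.800000 - 0.990000)/(5.897600 - (-2.019404))
       = 1.196608
Iteration 2:
  f(1.800000) = 5.897600
  f(1.196608) = -1.342962
  x_3 = 1.196608 - (-1.342962)×(1.196608 - 1.800000)/(-1.342962 - 5.897600)
       = 1.308524
Iteration 3:
  f(1.196608) = -1.342962
  f(1.308524) = -0.685301
  x_4 = 1.308524 - (-0.685301)×(1.308524 - 1.196608)/(-0.685301 - (-1.342962))
       = 1.425143
Iteration 4:
  f(1.308524) = -0.685301
  f(1.425143) = 0.274807
  x_5 = 1.425143 - 0.274807×(1.425143 - 1.308524)/(0.274807 - (-0.685301))
       = 1.391764
Iteration 5:
  f(1.425143) = 0.274807
  f(1.391764) = -0.031535
  x_6 = 1.391764 - (-0.031535)×(1.391764 - 1.425143)/(-0.031535 - 0.274807)
       = 1.395200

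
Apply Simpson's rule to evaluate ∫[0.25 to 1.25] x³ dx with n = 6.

f(x) = x³
a = 0.25, b = 1.25, n = 6
h = (b - a)/n = 0.166667

Simpson's rule: (h/3)[f(x₀) + 4f(x₁) + 2f(x₂) + ... + f(xₙ)]

x_0 = 0.2500, f(x_0) = 0.015625, coefficient = 1
x_1 = 0.4167, f(x_1) = 0.072338, coefficient = 4
x_2 = 0.5833, f(x_2) = 0.198495, coefficient = 2
x_3 = 0.7500, f(x_3) = 0.421875, coefficient = 4
x_4 = 0.9167, f(x_4) = 0.770255, coefficient = 2
x_5 = 1.0833, f(x_5) = 1.271412, coefficient = 4
x_6 = 1.2500, f(x_6) = 1.953125, coefficient = 1

I ≈ (0.166667/3) × 10.968750 = 0.609375
Exact value: 0.609375
Error: 0.000000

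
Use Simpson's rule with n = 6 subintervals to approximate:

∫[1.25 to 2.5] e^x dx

f(x) = e^x
a = 1.25, b = 2.5, n = 6
h = (b - a)/n = 0.208333

Simpson's rule: (h/3)[f(x₀) + 4f(x₁) + 2f(x₂) + ... + f(xₙ)]

x_0 = 1.2500, f(x_0) = 3.490343, coefficient = 1
x_1 = 1.4583, f(x_1) = 4.298789, coefficient = 4
x_2 = 1.6667, f(x_2) = 5.294490, coefficient = 2
x_3 = 1.8750, f(x_3) = 6.520819, coefficient = 4
x_4 = 2.0833, f(x_4) = 8.031195, coefficient = 2
x_5 = 2.2917, f(x_5) = 9.891410, coefficient = 4
x_6 = 2.5000, f(x_6) = 12.182494, coefficient = 1

I ≈ (0.208333/3) × 125.168278 = 8.692242
Exact value: 8.692151
Error: 0.000091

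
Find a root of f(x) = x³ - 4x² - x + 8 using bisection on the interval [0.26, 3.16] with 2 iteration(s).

f(x) = x³ - 4x² - x + 8
Initial interval: [0.26, 3.16]

Iteration 1:
  c_1 = (0.260000 + 3.160000)/2 = 1.710000
  f(c_1) = f(1.710000) = -0.406189
  f(a) × f(c) < 0, new interval: [0.260000, 1.710000]
Iteration 2:
  c_2 = (0.260000 + 1.710000)/2 = 0.985000
  f(c_2) = f(0.985000) = 4.089772
  f(a) × f(c) ≥ 0, new interval: [0.985000, 1.710000]

After 2 iteration(s), the approximation is c_2 = 0.985000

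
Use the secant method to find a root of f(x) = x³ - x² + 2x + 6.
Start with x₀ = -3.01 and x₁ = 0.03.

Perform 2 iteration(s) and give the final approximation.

f(x) = x³ - x² + 2x + 6
x₀ = -3.01, x₁ = 0.03

Secant formula: x_{n+1} = x_n - f(x_n)(x_n - x_{n-1})/(f(x_n) - f(x_{n-1}))

Iteration 1:
  f(-3.010000) = -36.351001
  f(0.030000) = 6.059127
  x_2 = 0.030000 - 6.059127×(0.030000 - (-3.010000))/(6.059127 - (-36.351001))
       = -0.404324
Iteration 2:
  f(0.030000) = 6.059127
  f(-0.404324) = 4.961775
  x_3 = -0.404324 - 4.961775×(-0.404324 - 0.030000)/(4.961775 - 6.059127)
       = -2.368161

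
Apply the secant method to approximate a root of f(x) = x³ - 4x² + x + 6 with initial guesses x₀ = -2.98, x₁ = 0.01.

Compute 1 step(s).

f(x) = x³ - 4x² + x + 6
x₀ = -2.98, x₁ = 0.01

Secant formula: x_{n+1} = x_n - f(x_n)(x_n - x_{n-1})/(f(x_n) - f(x_{n-1}))

Iteration 1:
  f(-2.980000) = -58.965192
  f(0.010000) = 6.009601
  x_2 = 0.010000 - 6.009601×(0.010000 - (-2.980000))/(6.009601 - (-58.965192))
       = -0.266549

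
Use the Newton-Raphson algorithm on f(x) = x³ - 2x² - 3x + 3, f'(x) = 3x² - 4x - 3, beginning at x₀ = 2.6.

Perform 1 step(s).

f(x) = x³ - 2x² - 3x + 3
f'(x) = 3x² - 4x - 3
x₀ = 2.6

Newton-Raphson formula: x_{n+1} = x_n - f(x_n)/f'(x_n)

Iteration 1:
  f(2.600000) = -0.744000
  f'(2.600000) = 6.880000
  x_1 = 2.600000 - (-0.744000)/6.880000 = 2.708140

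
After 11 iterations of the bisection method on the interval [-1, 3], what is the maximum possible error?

Bisection error bound: |error| ≤ (b-a)/2^n
|error| ≤ (3 - (-1))/2^11 = 4/2^11
|error| ≤ 0.0019531250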